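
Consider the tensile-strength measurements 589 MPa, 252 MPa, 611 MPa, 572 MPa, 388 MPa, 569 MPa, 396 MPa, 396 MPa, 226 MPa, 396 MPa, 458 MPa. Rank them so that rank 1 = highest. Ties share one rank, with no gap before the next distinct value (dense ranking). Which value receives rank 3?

Sorted (descending): 611, 589, 572, 569, 458, 396, 396, 396, 388, 252, 226
The 3 values of 396 share dense rank 6.
Remaining distinct values take the next consecutive integers.
Rank 3 → value 572.

572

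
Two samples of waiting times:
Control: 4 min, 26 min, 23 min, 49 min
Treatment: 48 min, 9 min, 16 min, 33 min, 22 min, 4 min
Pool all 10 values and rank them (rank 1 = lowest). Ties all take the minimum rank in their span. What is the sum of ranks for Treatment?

30

Sorted (ascending): 4, 4, 9, 16, 22, 23, 26, 33, 48, 49
The 2 values of 4 occupy positions 1–2 → each gets rank 1.
Treatment values → pooled ranks: 48→9, 9→3, 16→4, 33→8, 22→5, 4→1
Rank sum = 9 + 3 + 4 + 8 + 5 + 1 = 30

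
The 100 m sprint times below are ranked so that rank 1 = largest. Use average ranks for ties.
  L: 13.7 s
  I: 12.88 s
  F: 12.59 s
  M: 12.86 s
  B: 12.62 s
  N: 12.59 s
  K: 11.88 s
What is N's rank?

5.5

Sorted (descending): 13.7, 12.88, 12.86, 12.62, 12.59, 12.59, 11.88
The 2 values of 12.59 occupy positions 5–6 → average rank (5+6)/2 = 5.5.
N has value 12.59 s → rank 5.5.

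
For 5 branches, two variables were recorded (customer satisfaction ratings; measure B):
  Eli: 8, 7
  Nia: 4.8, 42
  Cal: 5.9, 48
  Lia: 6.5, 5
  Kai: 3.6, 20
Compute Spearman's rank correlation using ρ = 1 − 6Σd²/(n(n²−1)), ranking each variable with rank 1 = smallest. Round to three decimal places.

Ranks of variable 1: 5, 2, 3, 4, 1
Ranks of variable 2: 2, 4, 5, 1, 3
d = r₁ − r₂: 3, -2, -2, 3, -2
d²: 9, 4, 4, 9, 4; Σd² = 30
ρ = 1 − 6·30/(5·24) = 1 − 180/120 = -0.500

-0.500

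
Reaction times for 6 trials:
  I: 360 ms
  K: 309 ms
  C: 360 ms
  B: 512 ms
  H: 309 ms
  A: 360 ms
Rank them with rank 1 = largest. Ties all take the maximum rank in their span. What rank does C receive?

Sorted (descending): 512, 360, 360, 360, 309, 309
The 3 values of 360 occupy positions 2–4 → each gets rank 4.
The 2 values of 309 occupy positions 5–6 → each gets rank 6.
C has value 360 ms → rank 4.

4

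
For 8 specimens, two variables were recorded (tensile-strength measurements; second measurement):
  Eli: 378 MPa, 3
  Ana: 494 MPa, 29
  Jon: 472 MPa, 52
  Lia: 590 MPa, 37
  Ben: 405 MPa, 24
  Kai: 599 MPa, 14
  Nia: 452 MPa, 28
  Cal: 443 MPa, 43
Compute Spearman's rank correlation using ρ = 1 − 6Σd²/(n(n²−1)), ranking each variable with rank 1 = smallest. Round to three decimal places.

Ranks of variable 1: 1, 6, 5, 7, 2, 8, 4, 3
Ranks of variable 2: 1, 5, 8, 6, 3, 2, 4, 7
d = r₁ − r₂: 0, 1, -3, 1, -1, 6, 0, -4
d²: 0, 1, 9, 1, 1, 36, 0, 16; Σd² = 64
ρ = 1 − 6·64/(8·63) = 1 − 384/504 = 0.238

0.238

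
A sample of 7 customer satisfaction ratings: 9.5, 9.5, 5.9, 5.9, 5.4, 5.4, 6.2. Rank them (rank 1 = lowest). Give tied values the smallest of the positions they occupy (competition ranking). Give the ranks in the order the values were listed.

Sorted (ascending): 5.4, 5.4, 5.9, 5.9, 6.2, 9.5, 9.5
The 2 values of 5.4 occupy positions 1–2 → each gets rank 1.
The 2 values of 5.9 occupy positions 3–4 → each gets rank 3.
The 2 values of 9.5 occupy positions 6–7 → each gets rank 6.

6, 6, 3, 3, 1, 1, 5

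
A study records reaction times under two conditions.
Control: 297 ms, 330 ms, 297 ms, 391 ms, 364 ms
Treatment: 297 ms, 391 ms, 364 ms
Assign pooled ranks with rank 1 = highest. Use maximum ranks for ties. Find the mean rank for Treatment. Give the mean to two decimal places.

4.67

Sorted (descending): 391, 391, 364, 364, 330, 297, 297, 297
The 2 values of 391 occupy positions 1–2 → each gets rank 2.
The 2 values of 364 occupy positions 3–4 → each gets rank 4.
The 3 values of 297 occupy positions 6–8 → each gets rank 8.
Treatment values → pooled ranks: 297→8, 391→2, 364→4
Mean rank = (8 + 2 + 4) / 3 = 4.67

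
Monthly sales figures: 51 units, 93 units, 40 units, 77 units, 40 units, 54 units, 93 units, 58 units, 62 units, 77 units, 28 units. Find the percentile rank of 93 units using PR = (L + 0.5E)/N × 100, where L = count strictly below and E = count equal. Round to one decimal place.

90.9

N = 11.
Strictly below 93: 9. Equal to 93: 2.
PR = (9 + 0.5·2)/11 × 100 = 90.9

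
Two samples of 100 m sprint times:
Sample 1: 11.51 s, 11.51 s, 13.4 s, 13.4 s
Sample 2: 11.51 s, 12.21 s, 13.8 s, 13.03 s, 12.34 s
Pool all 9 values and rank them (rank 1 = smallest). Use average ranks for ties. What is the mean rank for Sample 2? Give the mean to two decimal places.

5.20

Sorted (ascending): 11.51, 11.51, 11.51, 12.21, 12.34, 13.03, 13.4, 13.4, 13.8
The 3 values of 11.51 occupy positions 1–3 → average rank 2.
The 2 values of 13.4 occupy positions 7–8 → average rank (7+8)/2 = 7.5.
Sample 2 values → pooled ranks: 11.51→2, 12.21→4, 13.8→9, 13.03→6, 12.34→5
Mean rank = (2 + 4 + 9 + 6 + 5) / 5 = 5.20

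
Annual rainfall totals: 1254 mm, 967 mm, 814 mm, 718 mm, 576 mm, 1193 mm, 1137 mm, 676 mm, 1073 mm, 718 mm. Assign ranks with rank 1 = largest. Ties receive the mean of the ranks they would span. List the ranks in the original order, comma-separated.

Sorted (descending): 1254, 1193, 1137, 1073, 967, 814, 718, 718, 676, 576
The 2 values of 718 occupy positions 7–8 → average rank (7+8)/2 = 7.5.

1, 5, 6, 7.5, 10, 2, 3, 9, 4, 7.5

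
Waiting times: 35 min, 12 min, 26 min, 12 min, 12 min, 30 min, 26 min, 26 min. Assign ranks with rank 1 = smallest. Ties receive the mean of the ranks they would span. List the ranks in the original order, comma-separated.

Sorted (ascending): 12, 12, 12, 26, 26, 26, 30, 35
The 3 values of 12 occupy positions 1–3 → average rank 2.
The 3 values of 26 occupy positions 4–6 → average rank 5.

8, 2, 5, 2, 2, 7, 5, 5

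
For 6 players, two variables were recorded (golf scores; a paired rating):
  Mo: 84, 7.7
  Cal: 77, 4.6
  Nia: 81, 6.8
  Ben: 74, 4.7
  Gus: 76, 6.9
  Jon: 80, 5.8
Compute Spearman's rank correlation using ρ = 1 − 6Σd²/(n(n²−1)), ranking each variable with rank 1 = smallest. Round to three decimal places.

Ranks of variable 1: 6, 3, 5, 1, 2, 4
Ranks of variable 2: 6, 1, 4, 2, 5, 3
d = r₁ − r₂: 0, 2, 1, -1, -3, 1
d²: 0, 4, 1, 1, 9, 1; Σd² = 16
ρ = 1 − 6·16/(6·35) = 1 − 96/210 = 0.543

0.543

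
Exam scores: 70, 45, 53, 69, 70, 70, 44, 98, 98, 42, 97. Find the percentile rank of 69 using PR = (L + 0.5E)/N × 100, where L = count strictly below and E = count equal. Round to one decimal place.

40.9

N = 11.
Strictly below 69: 4. Equal to 69: 1.
PR = (4 + 0.5·1)/11 × 100 = 40.9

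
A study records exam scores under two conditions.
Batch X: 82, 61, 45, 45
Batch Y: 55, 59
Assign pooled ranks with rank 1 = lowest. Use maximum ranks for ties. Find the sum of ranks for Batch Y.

7

Sorted (ascending): 45, 45, 55, 59, 61, 82
The 2 values of 45 occupy positions 1–2 → each gets rank 2.
Batch Y values → pooled ranks: 55→3, 59→4
Rank sum = 3 + 4 = 7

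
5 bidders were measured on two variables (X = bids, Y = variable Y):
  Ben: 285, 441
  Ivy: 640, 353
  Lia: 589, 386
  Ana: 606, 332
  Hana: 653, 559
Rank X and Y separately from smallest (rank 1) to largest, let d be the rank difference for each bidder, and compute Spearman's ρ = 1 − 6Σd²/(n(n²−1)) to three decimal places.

Ranks of variable 1: 1, 4, 2, 3, 5
Ranks of variable 2: 4, 2, 3, 1, 5
d = r₁ − r₂: -3, 2, -1, 2, 0
d²: 9, 4, 1, 4, 0; Σd² = 18
ρ = 1 − 6·18/(5·24) = 1 − 108/120 = 0.100

0.100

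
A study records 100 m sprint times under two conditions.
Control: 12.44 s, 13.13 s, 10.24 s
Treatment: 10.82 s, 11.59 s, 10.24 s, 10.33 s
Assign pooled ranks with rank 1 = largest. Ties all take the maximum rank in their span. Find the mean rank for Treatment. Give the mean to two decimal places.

Sorted (descending): 13.13, 12.44, 11.59, 10.82, 10.33, 10.24, 10.24
The 2 values of 10.24 occupy positions 6–7 → each gets rank 7.
Treatment values → pooled ranks: 10.82→4, 11.59→3, 10.24→7, 10.33→5
Mean rank = (4 + 3 + 7 + 5) / 4 = 4.75

4.75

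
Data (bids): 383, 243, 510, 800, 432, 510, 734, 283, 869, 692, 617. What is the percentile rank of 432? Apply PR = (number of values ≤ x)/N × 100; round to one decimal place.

N = 11.
Strictly below 432: 3. Equal to 432: 1.
PR = 4/11 × 100 = 36.4

36.4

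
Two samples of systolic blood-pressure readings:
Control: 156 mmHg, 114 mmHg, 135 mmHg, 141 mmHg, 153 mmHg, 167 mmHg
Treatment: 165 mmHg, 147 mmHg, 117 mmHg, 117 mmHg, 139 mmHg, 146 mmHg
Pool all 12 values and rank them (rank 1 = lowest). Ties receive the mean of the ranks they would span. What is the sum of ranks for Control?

42

Sorted (ascending): 114, 117, 117, 135, 139, 141, 146, 147, 153, 156, 165, 167
The 2 values of 117 occupy positions 2–3 → average rank (2+3)/2 = 2.5.
Control values → pooled ranks: 156→10, 114→1, 135→4, 141→6, 153→9, 167→12
Rank sum = 10 + 1 + 4 + 6 + 9 + 12 = 42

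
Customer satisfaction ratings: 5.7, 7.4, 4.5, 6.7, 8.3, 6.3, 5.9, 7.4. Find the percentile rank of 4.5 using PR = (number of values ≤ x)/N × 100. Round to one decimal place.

12.5

N = 8.
Strictly below 4.5: 0. Equal to 4.5: 1.
PR = 1/8 × 100 = 12.5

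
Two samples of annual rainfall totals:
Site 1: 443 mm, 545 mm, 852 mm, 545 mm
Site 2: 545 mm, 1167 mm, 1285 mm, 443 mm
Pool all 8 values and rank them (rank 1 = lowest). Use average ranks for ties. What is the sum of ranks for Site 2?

20.5

Sorted (ascending): 443, 443, 545, 545, 545, 852, 1167, 1285
The 2 values of 443 occupy positions 1–2 → average rank (1+2)/2 = 1.5.
The 3 values of 545 occupy positions 3–5 → average rank 4.
Site 2 values → pooled ranks: 545→4, 1167→7, 1285→8, 443→1.5
Rank sum = 4 + 7 + 8 + 1.5 = 20.5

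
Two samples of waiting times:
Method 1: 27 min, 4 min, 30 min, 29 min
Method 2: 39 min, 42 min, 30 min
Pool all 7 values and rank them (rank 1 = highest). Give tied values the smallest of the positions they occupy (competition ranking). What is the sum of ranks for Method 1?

Sorted (descending): 42, 39, 30, 30, 29, 27, 4
The 2 values of 30 occupy positions 3–4 → each gets rank 3.
Method 1 values → pooled ranks: 27→6, 4→7, 30→3, 29→5
Rank sum = 6 + 7 + 3 + 5 = 21

21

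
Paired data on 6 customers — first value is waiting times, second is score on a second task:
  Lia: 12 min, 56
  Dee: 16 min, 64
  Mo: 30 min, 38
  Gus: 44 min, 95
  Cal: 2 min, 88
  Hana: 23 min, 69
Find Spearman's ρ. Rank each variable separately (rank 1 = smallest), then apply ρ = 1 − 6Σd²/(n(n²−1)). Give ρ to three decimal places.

0.086

Ranks of variable 1: 2, 3, 5, 6, 1, 4
Ranks of variable 2: 2, 3, 1, 6, 5, 4
d = r₁ − r₂: 0, 0, 4, 0, -4, 0
d²: 0, 0, 16, 0, 16, 0; Σd² = 32
ρ = 1 − 6·32/(6·35) = 1 − 192/210 = 0.086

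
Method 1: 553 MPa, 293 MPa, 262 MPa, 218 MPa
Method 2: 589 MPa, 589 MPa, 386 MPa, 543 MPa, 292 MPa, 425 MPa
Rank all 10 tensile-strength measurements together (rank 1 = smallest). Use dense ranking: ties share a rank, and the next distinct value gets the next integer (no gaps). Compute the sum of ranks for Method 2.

39

Sorted (ascending): 218, 262, 292, 293, 386, 425, 543, 553, 589, 589
The 2 values of 589 share dense rank 9.
Remaining distinct values take the next consecutive integers.
Method 2 values → pooled ranks: 589→9, 589→9, 386→5, 543→7, 292→3, 425→6
Rank sum = 9 + 9 + 5 + 7 + 3 + 6 = 39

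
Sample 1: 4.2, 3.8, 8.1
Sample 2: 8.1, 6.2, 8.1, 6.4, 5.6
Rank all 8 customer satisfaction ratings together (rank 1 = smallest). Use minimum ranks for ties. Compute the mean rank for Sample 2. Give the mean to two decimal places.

Sorted (ascending): 3.8, 4.2, 5.6, 6.2, 6.4, 8.1, 8.1, 8.1
The 3 values of 8.1 occupy positions 6–8 → each gets rank 6.
Sample 2 values → pooled ranks: 8.1→6, 6.2→4, 8.1→6, 6.4→5, 5.6→3
Mean rank = (6 + 4 + 6 + 5 + 3) / 5 = 4.80

4.80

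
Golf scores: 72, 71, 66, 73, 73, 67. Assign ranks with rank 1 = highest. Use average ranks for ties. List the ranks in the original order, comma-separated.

Sorted (descending): 73, 73, 72, 71, 67, 66
The 2 values of 73 occupy positions 1–2 → average rank (1+2)/2 = 1.5.

3, 4, 6, 1.5, 1.5, 5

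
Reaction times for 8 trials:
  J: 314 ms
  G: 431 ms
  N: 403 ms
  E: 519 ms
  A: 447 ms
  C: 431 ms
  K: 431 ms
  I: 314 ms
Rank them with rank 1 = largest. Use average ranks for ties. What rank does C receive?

Sorted (descending): 519, 447, 431, 431, 431, 403, 314, 314
The 3 values of 431 occupy positions 3–5 → average rank 4.
The 2 values of 314 occupy positions 7–8 → average rank (7+8)/2 = 7.5.
C has value 431 ms → rank 4.

4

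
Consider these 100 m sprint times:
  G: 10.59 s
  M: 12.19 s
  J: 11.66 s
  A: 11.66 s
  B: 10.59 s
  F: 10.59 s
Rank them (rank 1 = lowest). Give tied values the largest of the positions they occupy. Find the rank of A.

5

Sorted (ascending): 10.59, 10.59, 10.59, 11.66, 11.66, 12.19
The 3 values of 10.59 occupy positions 1–3 → each gets rank 3.
The 2 values of 11.66 occupy positions 4–5 → each gets rank 5.
A has value 11.66 s → rank 5.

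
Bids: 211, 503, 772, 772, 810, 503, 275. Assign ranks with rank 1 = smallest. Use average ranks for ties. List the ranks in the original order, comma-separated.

Sorted (ascending): 211, 275, 503, 503, 772, 772, 810
The 2 values of 503 occupy positions 3–4 → average rank (3+4)/2 = 3.5.
The 2 values of 772 occupy positions 5–6 → average rank (5+6)/2 = 5.5.

1, 3.5, 5.5, 5.5, 7, 3.5, 2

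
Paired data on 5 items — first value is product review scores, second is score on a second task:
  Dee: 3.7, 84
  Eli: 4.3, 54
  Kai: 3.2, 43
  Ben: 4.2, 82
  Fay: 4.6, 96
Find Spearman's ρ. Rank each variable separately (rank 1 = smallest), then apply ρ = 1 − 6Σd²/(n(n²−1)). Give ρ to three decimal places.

Ranks of variable 1: 2, 4, 1, 3, 5
Ranks of variable 2: 4, 2, 1, 3, 5
d = r₁ − r₂: -2, 2, 0, 0, 0
d²: 4, 4, 0, 0, 0; Σd² = 8
ρ = 1 − 6·8/(5·24) = 1 − 48/120 = 0.600

0.600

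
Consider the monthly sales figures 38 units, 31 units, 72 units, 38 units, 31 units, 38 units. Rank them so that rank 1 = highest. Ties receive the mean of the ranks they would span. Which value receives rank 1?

Sorted (descending): 72, 38, 38, 38, 31, 31
The 3 values of 38 occupy positions 2–4 → average rank 3.
The 2 values of 31 occupy positions 5–6 → average rank (5+6)/2 = 5.5.
Rank 1 → value 72.

72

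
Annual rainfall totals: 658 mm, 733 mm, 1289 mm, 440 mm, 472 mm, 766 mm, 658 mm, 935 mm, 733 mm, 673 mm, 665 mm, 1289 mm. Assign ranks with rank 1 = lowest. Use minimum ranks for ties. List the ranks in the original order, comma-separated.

Sorted (ascending): 440, 472, 658, 658, 665, 673, 733, 733, 766, 935, 1289, 1289
The 2 values of 658 occupy positions 3–4 → each gets rank 3.
The 2 values of 733 occupy positions 7–8 → each gets rank 7.
The 2 values of 1289 occupy positions 11–12 → each gets rank 11.

3, 7, 11, 1, 2, 9, 3, 10, 7, 6, 5, 11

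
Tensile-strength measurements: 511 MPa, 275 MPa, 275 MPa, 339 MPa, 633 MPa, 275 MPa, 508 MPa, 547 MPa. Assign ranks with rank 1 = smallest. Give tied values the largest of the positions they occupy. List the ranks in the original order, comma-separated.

6, 3, 3, 4, 8, 3, 5, 7

Sorted (ascending): 275, 275, 275, 339, 508, 511, 547, 633
The 3 values of 275 occupy positions 1–3 → each gets rank 3.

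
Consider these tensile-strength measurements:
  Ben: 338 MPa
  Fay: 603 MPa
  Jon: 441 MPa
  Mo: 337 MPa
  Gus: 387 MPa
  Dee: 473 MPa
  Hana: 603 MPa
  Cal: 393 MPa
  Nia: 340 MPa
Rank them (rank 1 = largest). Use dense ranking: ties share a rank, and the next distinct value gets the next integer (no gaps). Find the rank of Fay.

Sorted (descending): 603, 603, 473, 441, 393, 387, 340, 338, 337
The 2 values of 603 share dense rank 1.
Remaining distinct values take the next consecutive integers.
Fay has value 603 MPa → rank 1.

1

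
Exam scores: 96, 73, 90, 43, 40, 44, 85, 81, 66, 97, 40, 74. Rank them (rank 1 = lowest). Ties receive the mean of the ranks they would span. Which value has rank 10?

Sorted (ascending): 40, 40, 43, 44, 66, 73, 74, 81, 85, 90, 96, 97
The 2 values of 40 occupy positions 1–2 → average rank (1+2)/2 = 1.5.
Rank 10 → value 90.

90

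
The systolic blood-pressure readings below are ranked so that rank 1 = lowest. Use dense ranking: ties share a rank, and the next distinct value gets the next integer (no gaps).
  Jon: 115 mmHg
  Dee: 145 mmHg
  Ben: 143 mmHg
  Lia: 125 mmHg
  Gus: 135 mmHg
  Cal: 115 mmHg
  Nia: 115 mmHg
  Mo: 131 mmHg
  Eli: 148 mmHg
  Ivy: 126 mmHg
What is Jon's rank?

1

Sorted (ascending): 115, 115, 115, 125, 126, 131, 135, 143, 145, 148
The 3 values of 115 share dense rank 1.
Remaining distinct values take the next consecutive integers.
Jon has value 115 mmHg → rank 1.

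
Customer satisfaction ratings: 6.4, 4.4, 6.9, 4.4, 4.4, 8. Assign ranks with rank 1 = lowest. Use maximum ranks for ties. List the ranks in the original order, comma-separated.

4, 3, 5, 3, 3, 6

Sorted (ascending): 4.4, 4.4, 4.4, 6.4, 6.9, 8
The 3 values of 4.4 occupy positions 1–3 → each gets rank 3.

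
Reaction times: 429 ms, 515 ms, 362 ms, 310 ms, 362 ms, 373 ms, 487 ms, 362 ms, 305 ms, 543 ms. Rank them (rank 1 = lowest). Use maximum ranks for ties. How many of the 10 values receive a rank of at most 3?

Sorted (ascending): 305, 310, 362, 362, 362, 373, 429, 487, 515, 543
The 3 values of 362 occupy positions 3–5 → each gets rank 5.
Ranks ≤ 3: {1, 2} → 2 values.

2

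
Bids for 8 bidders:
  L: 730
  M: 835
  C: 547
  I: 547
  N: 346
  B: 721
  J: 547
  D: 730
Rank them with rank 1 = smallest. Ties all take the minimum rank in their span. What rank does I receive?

Sorted (ascending): 346, 547, 547, 547, 721, 730, 730, 835
The 3 values of 547 occupy positions 2–4 → each gets rank 2.
The 2 values of 730 occupy positions 6–7 → each gets rank 6.
I has value 547 → rank 2.

2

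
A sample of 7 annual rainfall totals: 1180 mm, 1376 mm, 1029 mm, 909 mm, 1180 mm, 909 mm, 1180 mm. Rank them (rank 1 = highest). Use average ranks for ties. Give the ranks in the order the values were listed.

Sorted (descending): 1376, 1180, 1180, 1180, 1029, 909, 909
The 3 values of 1180 occupy positions 2–4 → average rank 3.
The 2 values of 909 occupy positions 6–7 → average rank (6+7)/2 = 6.5.

3, 1, 5, 6.5, 3, 6.5, 3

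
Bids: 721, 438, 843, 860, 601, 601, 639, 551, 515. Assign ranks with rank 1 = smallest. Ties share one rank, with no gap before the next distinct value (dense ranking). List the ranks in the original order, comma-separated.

Sorted (ascending): 438, 515, 551, 601, 601, 639, 721, 843, 860
The 2 values of 601 share dense rank 4.
Remaining distinct values take the next consecutive integers.

6, 1, 7, 8, 4, 4, 5, 3, 2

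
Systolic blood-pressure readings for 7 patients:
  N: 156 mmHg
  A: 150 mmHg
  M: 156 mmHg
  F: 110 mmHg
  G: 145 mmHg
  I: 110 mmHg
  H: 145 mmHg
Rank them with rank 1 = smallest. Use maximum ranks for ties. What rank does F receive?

Sorted (ascending): 110, 110, 145, 145, 150, 156, 156
The 2 values of 110 occupy positions 1–2 → each gets rank 2.
The 2 values of 145 occupy positions 3–4 → each gets rank 4.
The 2 values of 156 occupy positions 6–7 → each gets rank 7.
F has value 110 mmHg → rank 2.

2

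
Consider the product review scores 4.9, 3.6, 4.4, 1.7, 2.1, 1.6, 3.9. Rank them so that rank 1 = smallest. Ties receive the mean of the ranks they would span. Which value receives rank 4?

Sorted (ascending): 1.6, 1.7, 2.1, 3.6, 3.9, 4.4, 4.9
No ties — each value takes its position as its rank.
Rank 4 → value 3.6.

3.6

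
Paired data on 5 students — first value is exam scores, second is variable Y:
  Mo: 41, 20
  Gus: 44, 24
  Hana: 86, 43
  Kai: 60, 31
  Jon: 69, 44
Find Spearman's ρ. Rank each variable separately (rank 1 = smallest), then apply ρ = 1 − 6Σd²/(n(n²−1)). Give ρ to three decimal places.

Ranks of variable 1: 1, 2, 5, 3, 4
Ranks of variable 2: 1, 2, 4, 3, 5
d = r₁ − r₂: 0, 0, 1, 0, -1
d²: 0, 0, 1, 0, 1; Σd² = 2
ρ = 1 − 6·2/(5·24) = 1 − 12/120 = 0.900

0.900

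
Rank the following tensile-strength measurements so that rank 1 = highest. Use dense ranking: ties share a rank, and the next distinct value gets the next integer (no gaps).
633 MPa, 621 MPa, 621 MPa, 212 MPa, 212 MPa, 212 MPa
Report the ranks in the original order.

1, 2, 2, 3, 3, 3

Sorted (descending): 633, 621, 621, 212, 212, 212
The 2 values of 621 share dense rank 2.
The 3 values of 212 share dense rank 3.
Remaining distinct values take the next consecutive integers.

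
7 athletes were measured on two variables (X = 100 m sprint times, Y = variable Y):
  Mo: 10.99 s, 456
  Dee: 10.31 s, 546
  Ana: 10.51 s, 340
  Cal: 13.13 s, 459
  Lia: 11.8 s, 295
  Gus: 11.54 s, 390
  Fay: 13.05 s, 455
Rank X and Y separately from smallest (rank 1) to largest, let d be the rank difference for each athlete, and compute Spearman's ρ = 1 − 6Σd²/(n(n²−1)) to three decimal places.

-0.107

Ranks of variable 1: 3, 1, 2, 7, 5, 4, 6
Ranks of variable 2: 5, 7, 2, 6, 1, 3, 4
d = r₁ − r₂: -2, -6, 0, 1, 4, 1, 2
d²: 4, 36, 0, 1, 16, 1, 4; Σd² = 62
ρ = 1 − 6·62/(7·48) = 1 − 372/336 = -0.107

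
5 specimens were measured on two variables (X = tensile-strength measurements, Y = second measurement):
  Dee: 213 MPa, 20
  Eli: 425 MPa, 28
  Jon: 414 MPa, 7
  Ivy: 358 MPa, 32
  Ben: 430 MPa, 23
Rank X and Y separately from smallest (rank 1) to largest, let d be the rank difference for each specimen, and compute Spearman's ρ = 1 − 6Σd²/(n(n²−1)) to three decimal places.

Ranks of variable 1: 1, 4, 3, 2, 5
Ranks of variable 2: 2, 4, 1, 5, 3
d = r₁ − r₂: -1, 0, 2, -3, 2
d²: 1, 0, 4, 9, 4; Σd² = 18
ρ = 1 − 6·18/(5·24) = 1 − 108/120 = 0.100

0.100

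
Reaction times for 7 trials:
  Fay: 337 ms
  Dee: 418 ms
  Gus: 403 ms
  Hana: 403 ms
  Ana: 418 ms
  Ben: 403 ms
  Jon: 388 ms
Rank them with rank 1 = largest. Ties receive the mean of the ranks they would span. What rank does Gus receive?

Sorted (descending): 418, 418, 403, 403, 403, 388, 337
The 2 values of 418 occupy positions 1–2 → average rank (1+2)/2 = 1.5.
The 3 values of 403 occupy positions 3–5 → average rank 4.
Gus has value 403 ms → rank 4.

4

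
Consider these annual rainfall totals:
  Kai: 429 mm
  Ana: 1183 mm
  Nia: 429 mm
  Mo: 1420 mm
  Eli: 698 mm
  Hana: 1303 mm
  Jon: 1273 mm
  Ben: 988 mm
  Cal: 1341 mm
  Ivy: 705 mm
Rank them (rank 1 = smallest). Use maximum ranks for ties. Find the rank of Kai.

Sorted (ascending): 429, 429, 698, 705, 988, 1183, 1273, 1303, 1341, 1420
The 2 values of 429 occupy positions 1–2 → each gets rank 2.
Kai has value 429 mm → rank 2.

2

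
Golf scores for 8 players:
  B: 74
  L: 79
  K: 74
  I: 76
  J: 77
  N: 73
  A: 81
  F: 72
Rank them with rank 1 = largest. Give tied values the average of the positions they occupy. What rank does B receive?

5.5

Sorted (descending): 81, 79, 77, 76, 74, 74, 73, 72
The 2 values of 74 occupy positions 5–6 → average rank (5+6)/2 = 5.5.
B has value 74 → rank 5.5.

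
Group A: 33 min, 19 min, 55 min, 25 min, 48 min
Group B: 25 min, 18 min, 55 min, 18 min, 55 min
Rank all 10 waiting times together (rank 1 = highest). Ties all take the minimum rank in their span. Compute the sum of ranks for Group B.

Sorted (descending): 55, 55, 55, 48, 33, 25, 25, 19, 18, 18
The 3 values of 55 occupy positions 1–3 → each gets rank 1.
The 2 values of 25 occupy positions 6–7 → each gets rank 6.
The 2 values of 18 occupy positions 9–10 → each gets rank 9.
Group B values → pooled ranks: 25→6, 18→9, 55→1, 18→9, 55→1
Rank sum = 6 + 9 + 1 + 9 + 1 = 26

26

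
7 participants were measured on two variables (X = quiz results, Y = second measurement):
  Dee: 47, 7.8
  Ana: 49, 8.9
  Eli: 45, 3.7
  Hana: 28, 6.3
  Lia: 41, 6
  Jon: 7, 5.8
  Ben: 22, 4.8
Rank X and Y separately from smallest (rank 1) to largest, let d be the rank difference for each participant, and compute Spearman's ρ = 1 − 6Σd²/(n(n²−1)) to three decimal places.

0.571

Ranks of variable 1: 6, 7, 5, 3, 4, 1, 2
Ranks of variable 2: 6, 7, 1, 5, 4, 3, 2
d = r₁ − r₂: 0, 0, 4, -2, 0, -2, 0
d²: 0, 0, 16, 4, 0, 4, 0; Σd² = 24
ρ = 1 − 6·24/(7·48) = 1 − 144/336 = 0.571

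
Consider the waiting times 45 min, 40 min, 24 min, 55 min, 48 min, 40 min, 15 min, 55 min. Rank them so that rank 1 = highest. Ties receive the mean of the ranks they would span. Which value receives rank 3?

Sorted (descending): 55, 55, 48, 45, 40, 40, 24, 15
The 2 values of 55 occupy positions 1–2 → average rank (1+2)/2 = 1.5.
The 2 values of 40 occupy positions 5–6 → average rank (5+6)/2 = 5.5.
Rank 3 → value 48.

48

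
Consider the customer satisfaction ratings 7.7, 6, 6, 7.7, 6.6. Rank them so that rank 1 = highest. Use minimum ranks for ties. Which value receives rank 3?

Sorted (descending): 7.7, 7.7, 6.6, 6, 6
The 2 values of 7.7 occupy positions 1–2 → each gets rank 1.
The 2 values of 6 occupy positions 4–5 → each gets rank 4.
Rank 3 → value 6.6.

6.6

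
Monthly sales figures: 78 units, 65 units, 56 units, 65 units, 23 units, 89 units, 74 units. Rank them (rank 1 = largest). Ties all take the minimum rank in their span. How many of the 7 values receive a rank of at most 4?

5

Sorted (descending): 89, 78, 74, 65, 65, 56, 23
The 2 values of 65 occupy positions 4–5 → each gets rank 4.
Ranks ≤ 4: {1, 2, 3, 4, 4} → 5 values.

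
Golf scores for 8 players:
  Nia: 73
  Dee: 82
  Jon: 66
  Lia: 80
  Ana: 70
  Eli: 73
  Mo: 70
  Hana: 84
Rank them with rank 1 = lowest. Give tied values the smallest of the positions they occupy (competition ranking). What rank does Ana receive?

Sorted (ascending): 66, 70, 70, 73, 73, 80, 82, 84
The 2 values of 70 occupy positions 2–3 → each gets rank 2.
The 2 values of 73 occupy positions 4–5 → each gets rank 4.
Ana has value 70 → rank 2.

2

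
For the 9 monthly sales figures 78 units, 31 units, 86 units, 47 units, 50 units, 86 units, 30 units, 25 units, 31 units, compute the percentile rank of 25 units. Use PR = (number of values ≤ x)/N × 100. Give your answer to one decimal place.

11.1

N = 9.
Strictly below 25: 0. Equal to 25: 1.
PR = 1/9 × 100 = 11.1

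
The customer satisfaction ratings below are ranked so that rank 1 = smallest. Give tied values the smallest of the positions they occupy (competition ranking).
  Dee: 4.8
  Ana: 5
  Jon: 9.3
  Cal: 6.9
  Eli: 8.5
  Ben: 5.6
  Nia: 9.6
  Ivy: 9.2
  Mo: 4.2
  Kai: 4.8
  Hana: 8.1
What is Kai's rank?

2

Sorted (ascending): 4.2, 4.8, 4.8, 5, 5.6, 6.9, 8.1, 8.5, 9.2, 9.3, 9.6
The 2 values of 4.8 occupy positions 2–3 → each gets rank 2.
Kai has value 4.8 → rank 2.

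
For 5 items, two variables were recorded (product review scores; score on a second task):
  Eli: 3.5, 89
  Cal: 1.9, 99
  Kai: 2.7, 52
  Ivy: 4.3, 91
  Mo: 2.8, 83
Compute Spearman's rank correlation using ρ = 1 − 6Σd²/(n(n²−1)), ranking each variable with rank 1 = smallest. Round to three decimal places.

Ranks of variable 1: 4, 1, 2, 5, 3
Ranks of variable 2: 3, 5, 1, 4, 2
d = r₁ − r₂: 1, -4, 1, 1, 1
d²: 1, 16, 1, 1, 1; Σd² = 20
ρ = 1 − 6·20/(5·24) = 1 − 120/120 = 0.000

0.000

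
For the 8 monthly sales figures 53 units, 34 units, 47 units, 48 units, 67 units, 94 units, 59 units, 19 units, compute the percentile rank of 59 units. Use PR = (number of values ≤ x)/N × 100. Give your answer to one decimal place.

N = 8.
Strictly below 59: 5. Equal to 59: 1.
PR = 6/8 × 100 = 75.0

75.0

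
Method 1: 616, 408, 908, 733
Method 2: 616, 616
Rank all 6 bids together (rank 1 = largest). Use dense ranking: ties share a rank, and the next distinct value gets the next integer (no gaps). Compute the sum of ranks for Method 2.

6

Sorted (descending): 908, 733, 616, 616, 616, 408
The 3 values of 616 share dense rank 3.
Remaining distinct values take the next consecutive integers.
Method 2 values → pooled ranks: 616→3, 616→3
Rank sum = 3 + 3 = 6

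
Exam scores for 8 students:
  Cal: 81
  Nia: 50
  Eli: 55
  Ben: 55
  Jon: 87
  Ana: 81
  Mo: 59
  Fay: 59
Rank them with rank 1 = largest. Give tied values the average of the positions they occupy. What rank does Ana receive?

Sorted (descending): 87, 81, 81, 59, 59, 55, 55, 50
The 2 values of 81 occupy positions 2–3 → average rank (2+3)/2 = 2.5.
The 2 values of 59 occupy positions 4–5 → average rank (4+5)/2 = 4.5.
The 2 values of 55 occupy positions 6–7 → average rank (6+7)/2 = 6.5.
Ana has value 81 → rank 2.5.

2.5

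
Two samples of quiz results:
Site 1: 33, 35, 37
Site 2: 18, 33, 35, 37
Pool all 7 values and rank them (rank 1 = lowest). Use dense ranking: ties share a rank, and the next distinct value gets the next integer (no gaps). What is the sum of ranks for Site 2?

Sorted (ascending): 18, 33, 33, 35, 35, 37, 37
The 2 values of 33 share dense rank 2.
The 2 values of 35 share dense rank 3.
The 2 values of 37 share dense rank 4.
Remaining distinct values take the next consecutive integers.
Site 2 values → pooled ranks: 18→1, 33→2, 35→3, 37→4
Rank sum = 1 + 2 + 3 + 4 = 10

10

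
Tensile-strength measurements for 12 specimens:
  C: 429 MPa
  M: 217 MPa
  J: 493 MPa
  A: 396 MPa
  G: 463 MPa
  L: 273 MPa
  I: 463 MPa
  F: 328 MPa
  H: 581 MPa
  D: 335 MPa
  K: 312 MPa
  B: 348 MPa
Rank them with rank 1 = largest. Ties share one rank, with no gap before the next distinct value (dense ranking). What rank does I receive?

Sorted (descending): 581, 493, 463, 463, 429, 396, 348, 335, 328, 312, 273, 217
The 2 values of 463 share dense rank 3.
Remaining distinct values take the next consecutive integers.
I has value 463 MPa → rank 3.

3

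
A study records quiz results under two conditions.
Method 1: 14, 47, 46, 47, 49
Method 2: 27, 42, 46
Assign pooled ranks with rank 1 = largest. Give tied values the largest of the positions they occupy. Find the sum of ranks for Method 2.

Sorted (descending): 49, 47, 47, 46, 46, 42, 27, 14
The 2 values of 47 occupy positions 2–3 → each gets rank 3.
The 2 values of 46 occupy positions 4–5 → each gets rank 5.
Method 2 values → pooled ranks: 27→7, 42→6, 46→5
Rank sum = 7 + 6 + 5 = 18

18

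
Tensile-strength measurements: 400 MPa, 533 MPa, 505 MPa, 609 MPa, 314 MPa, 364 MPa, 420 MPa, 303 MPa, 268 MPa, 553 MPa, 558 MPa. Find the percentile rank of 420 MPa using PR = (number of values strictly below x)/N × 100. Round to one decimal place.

45.5

N = 11.
Strictly below 420: 5. Equal to 420: 1.
PR = 5/11 × 100 = 45.5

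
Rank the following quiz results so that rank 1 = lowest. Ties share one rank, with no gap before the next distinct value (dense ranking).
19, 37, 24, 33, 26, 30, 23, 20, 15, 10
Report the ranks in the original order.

Sorted (ascending): 10, 15, 19, 20, 23, 24, 26, 30, 33, 37
No ties — each value takes its position as its rank.

3, 10, 6, 9, 7, 8, 5, 4, 2, 1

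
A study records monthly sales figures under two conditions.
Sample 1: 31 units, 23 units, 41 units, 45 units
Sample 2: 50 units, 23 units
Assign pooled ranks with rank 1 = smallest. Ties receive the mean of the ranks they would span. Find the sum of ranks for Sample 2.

Sorted (ascending): 23, 23, 31, 41, 45, 50
The 2 values of 23 occupy positions 1–2 → average rank (1+2)/2 = 1.5.
Sample 2 values → pooled ranks: 50→6, 23→1.5
Rank sum = 6 + 1.5 = 7.5

7.5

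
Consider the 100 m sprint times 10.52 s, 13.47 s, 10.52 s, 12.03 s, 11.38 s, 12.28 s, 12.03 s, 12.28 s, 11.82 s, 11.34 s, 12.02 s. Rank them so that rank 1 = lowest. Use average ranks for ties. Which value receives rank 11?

13.47

Sorted (ascending): 10.52, 10.52, 11.34, 11.38, 11.82, 12.02, 12.03, 12.03, 12.28, 12.28, 13.47
The 2 values of 10.52 occupy positions 1–2 → average rank (1+2)/2 = 1.5.
The 2 values of 12.03 occupy positions 7–8 → average rank (7+8)/2 = 7.5.
The 2 values of 12.28 occupy positions 9–10 → average rank (9+10)/2 = 9.5.
Rank 11 → value 13.47.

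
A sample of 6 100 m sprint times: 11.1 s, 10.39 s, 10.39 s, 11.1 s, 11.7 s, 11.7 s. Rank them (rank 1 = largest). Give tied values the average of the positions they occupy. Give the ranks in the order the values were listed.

Sorted (descending): 11.7, 11.7, 11.1, 11.1, 10.39, 10.39
The 2 values of 11.7 occupy positions 1–2 → average rank (1+2)/2 = 1.5.
The 2 values of 11.1 occupy positions 3–4 → average rank (3+4)/2 = 3.5.
The 2 values of 10.39 occupy positions 5–6 → average rank (5+6)/2 = 5.5.

3.5, 5.5, 5.5, 3.5, 1.5, 1.5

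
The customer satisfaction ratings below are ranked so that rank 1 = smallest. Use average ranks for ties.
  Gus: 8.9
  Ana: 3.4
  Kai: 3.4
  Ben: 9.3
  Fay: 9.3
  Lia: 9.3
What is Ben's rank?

5

Sorted (ascending): 3.4, 3.4, 8.9, 9.3, 9.3, 9.3
The 2 values of 3.4 occupy positions 1–2 → average rank (1+2)/2 = 1.5.
The 3 values of 9.3 occupy positions 4–6 → average rank 5.
Ben has value 9.3 → rank 5.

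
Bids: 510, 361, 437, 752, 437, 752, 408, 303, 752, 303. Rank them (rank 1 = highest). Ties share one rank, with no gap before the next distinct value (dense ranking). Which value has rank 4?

408

Sorted (descending): 752, 752, 752, 510, 437, 437, 408, 361, 303, 303
The 3 values of 752 share dense rank 1.
The 2 values of 437 share dense rank 3.
The 2 values of 303 share dense rank 6.
Remaining distinct values take the next consecutive integers.
Rank 4 → value 408.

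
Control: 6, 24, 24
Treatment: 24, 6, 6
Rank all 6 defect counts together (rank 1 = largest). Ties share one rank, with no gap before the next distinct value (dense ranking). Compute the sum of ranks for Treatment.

Sorted (descending): 24, 24, 24, 6, 6, 6
The 3 values of 24 share dense rank 1.
The 3 values of 6 share dense rank 2.
Treatment values → pooled ranks: 24→1, 6→2, 6→2
Rank sum = 1 + 2 + 2 = 5

5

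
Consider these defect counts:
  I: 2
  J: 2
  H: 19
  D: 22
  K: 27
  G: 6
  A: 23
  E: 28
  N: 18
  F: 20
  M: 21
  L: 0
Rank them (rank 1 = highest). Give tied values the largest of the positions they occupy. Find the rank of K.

Sorted (descending): 28, 27, 23, 22, 21, 20, 19, 18, 6, 2, 2, 0
The 2 values of 2 occupy positions 10–11 → each gets rank 11.
K has value 27 → rank 2.

2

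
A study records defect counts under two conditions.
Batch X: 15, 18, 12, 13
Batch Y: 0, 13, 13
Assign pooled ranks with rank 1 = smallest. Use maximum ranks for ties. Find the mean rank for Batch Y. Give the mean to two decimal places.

Sorted (ascending): 0, 12, 13, 13, 13, 15, 18
The 3 values of 13 occupy positions 3–5 → each gets rank 5.
Batch Y values → pooled ranks: 0→1, 13→5, 13→5
Mean rank = (1 + 5 + 5) / 3 = 3.67

3.67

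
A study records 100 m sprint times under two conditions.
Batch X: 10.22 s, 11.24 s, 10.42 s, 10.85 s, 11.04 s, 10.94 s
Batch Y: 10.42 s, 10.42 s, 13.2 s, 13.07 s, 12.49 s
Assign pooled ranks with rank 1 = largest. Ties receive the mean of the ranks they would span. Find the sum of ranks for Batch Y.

24

Sorted (descending): 13.2, 13.07, 12.49, 11.24, 11.04, 10.94, 10.85, 10.42, 10.42, 10.42, 10.22
The 3 values of 10.42 occupy positions 8–10 → average rank 9.
Batch Y values → pooled ranks: 10.42→9, 10.42→9, 13.2→1, 13.07→2, 12.49→3
Rank sum = 9 + 9 + 1 + 2 + 3 = 24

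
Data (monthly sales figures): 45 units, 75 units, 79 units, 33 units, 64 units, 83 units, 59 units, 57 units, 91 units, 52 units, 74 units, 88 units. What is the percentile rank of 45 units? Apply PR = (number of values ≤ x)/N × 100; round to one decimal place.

N = 12.
Strictly below 45: 1. Equal to 45: 1.
PR = 2/12 × 100 = 16.7

16.7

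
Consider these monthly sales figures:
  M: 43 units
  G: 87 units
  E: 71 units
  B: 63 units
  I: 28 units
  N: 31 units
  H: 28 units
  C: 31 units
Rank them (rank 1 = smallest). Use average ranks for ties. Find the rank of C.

Sorted (ascending): 28, 28, 31, 31, 43, 63, 71, 87
The 2 values of 28 occupy positions 1–2 → average rank (1+2)/2 = 1.5.
The 2 values of 31 occupy positions 3–4 → average rank (3+4)/2 = 3.5.
C has value 31 units → rank 3.5.

3.5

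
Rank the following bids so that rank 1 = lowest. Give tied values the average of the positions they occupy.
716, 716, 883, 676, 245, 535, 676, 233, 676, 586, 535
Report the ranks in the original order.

Sorted (ascending): 233, 245, 535, 535, 586, 676, 676, 676, 716, 716, 883
The 2 values of 535 occupy positions 3–4 → average rank (3+4)/2 = 3.5.
The 3 values of 676 occupy positions 6–8 → average rank 7.
The 2 values of 716 occupy positions 9–10 → average rank (9+10)/2 = 9.5.

9.5, 9.5, 11, 7, 2, 3.5, 7, 1, 7, 5, 3.5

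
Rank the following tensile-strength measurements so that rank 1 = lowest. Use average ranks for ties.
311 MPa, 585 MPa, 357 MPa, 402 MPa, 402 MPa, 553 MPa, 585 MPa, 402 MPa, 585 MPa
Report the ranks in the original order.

Sorted (ascending): 311, 357, 402, 402, 402, 553, 585, 585, 585
The 3 values of 402 occupy positions 3–5 → average rank 4.
The 3 values of 585 occupy positions 7–9 → average rank 8.

1, 8, 2, 4, 4, 6, 8, 4, 8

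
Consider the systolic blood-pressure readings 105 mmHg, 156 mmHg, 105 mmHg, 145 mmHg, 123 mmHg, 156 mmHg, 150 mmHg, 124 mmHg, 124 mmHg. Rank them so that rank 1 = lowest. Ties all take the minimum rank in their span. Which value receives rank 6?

Sorted (ascending): 105, 105, 123, 124, 124, 145, 150, 156, 156
The 2 values of 105 occupy positions 1–2 → each gets rank 1.
The 2 values of 124 occupy positions 4–5 → each gets rank 4.
The 2 values of 156 occupy positions 8–9 → each gets rank 8.
Rank 6 → value 145.

145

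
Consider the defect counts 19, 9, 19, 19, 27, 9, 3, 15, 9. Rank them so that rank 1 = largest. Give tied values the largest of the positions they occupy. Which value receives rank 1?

27

Sorted (descending): 27, 19, 19, 19, 15, 9, 9, 9, 3
The 3 values of 19 occupy positions 2–4 → each gets rank 4.
The 3 values of 9 occupy positions 6–8 → each gets rank 8.
Rank 1 → value 27.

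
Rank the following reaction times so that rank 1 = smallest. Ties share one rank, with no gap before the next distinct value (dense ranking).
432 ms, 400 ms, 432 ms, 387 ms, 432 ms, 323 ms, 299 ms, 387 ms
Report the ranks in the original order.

Sorted (ascending): 299, 323, 387, 387, 400, 432, 432, 432
The 2 values of 387 share dense rank 3.
The 3 values of 432 share dense rank 5.
Remaining distinct values take the next consecutive integers.

5, 4, 5, 3, 5, 2, 1, 3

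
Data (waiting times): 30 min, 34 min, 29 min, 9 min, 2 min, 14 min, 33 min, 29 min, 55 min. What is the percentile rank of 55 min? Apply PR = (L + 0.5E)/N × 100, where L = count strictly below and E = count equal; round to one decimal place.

N = 9.
Strictly below 55: 8. Equal to 55: 1.
PR = (8 + 0.5·1)/9 × 100 = 94.4

94.4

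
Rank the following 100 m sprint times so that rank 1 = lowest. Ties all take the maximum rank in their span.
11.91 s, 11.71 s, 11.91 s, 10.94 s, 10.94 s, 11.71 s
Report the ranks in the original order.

Sorted (ascending): 10.94, 10.94, 11.71, 11.71, 11.91, 11.91
The 2 values of 10.94 occupy positions 1–2 → each gets rank 2.
The 2 values of 11.71 occupy positions 3–4 → each gets rank 4.
The 2 values of 11.91 occupy positions 5–6 → each gets rank 6.

6, 4, 6, 2, 2, 4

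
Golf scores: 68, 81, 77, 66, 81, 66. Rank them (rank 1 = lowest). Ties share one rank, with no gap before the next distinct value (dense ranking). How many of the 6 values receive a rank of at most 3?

Sorted (ascending): 66, 66, 68, 77, 81, 81
The 2 values of 66 share dense rank 1.
The 2 values of 81 share dense rank 4.
Remaining distinct values take the next consecutive integers.
Ranks ≤ 3: {1, 1, 2, 3} → 4 values.

4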